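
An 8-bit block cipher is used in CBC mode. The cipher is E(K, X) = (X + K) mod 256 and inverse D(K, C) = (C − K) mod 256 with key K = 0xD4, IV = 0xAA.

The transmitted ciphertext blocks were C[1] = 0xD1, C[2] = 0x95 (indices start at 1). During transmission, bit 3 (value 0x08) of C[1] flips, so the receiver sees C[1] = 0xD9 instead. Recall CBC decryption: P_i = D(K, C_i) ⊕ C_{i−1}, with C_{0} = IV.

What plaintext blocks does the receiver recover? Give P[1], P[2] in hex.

P[1] = 0xAF, P[2] = 0x18

Only C[1] changed, to 0xD9. In CBC, a change in C_i garbles P_i and flips the same bit in P_{i+1}. Decrypting the received ciphertext:
P[1]: D(K, 0xD9) = 0x05; 0x05 ⊕ 0xAA = 0xAF.
P[2]: D(K, 0x95) = 0xC1; 0xC1 ⊕ 0xD9 = 0x18.
Blocks that differ from the original plaintext: P[1], P[2].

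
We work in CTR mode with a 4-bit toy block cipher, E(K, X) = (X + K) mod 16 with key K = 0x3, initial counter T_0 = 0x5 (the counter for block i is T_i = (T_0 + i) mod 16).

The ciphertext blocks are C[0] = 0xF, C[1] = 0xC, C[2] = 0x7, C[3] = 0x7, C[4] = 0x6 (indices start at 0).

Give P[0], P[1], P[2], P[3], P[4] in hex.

CTR decryption: S_i = E(K, T_i) where T_i is the counter for block i; P_i = C_i ⊕ S_i.
P[0]: T = 0x5, S = E(K, T) = 0x8; 0xF ⊕ 0x8 = 0x7.
P[1]: T = 0x6, S = E(K, T) = 0x9; 0xC ⊕ 0x9 = 0x5.
P[2]: T = 0x7, S = E(K, T) = 0xA; 0x7 ⊕ 0xA = 0xD.
P[3]: T = 0x8, S = E(K, T) = 0xB; 0x7 ⊕ 0xB = 0xC.
P[4]: T = 0x9, S = E(K, T) = 0xC; 0x6 ⊕ 0xC = 0xA.

P[0] = 0x7, P[1] = 0x5, P[2] = 0xD, P[3] = 0xC, P[4] = 0xA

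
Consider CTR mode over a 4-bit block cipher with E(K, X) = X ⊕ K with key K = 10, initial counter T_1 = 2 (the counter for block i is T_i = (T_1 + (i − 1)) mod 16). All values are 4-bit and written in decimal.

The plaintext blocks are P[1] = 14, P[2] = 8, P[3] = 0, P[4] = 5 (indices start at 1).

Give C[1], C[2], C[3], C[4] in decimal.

CTR encryption: S_i = E(K, T_i) where T_i is the counter for block i; C_i = P_i ⊕ S_i.
C[1]: T = 2, S = E(K, T) = 8; 14 ⊕ 8 = 6.
C[2]: T = 3, S = E(K, T) = 9; 8 ⊕ 9 = 1.
C[3]: T = 4, S = E(K, T) = 14; 0 ⊕ 14 = 14.
C[4]: T = 5, S = E(K, T) = 15; 5 ⊕ 15 = 10.

C[1] = 6, C[2] = 1, C[3] = 14, C[4] = 10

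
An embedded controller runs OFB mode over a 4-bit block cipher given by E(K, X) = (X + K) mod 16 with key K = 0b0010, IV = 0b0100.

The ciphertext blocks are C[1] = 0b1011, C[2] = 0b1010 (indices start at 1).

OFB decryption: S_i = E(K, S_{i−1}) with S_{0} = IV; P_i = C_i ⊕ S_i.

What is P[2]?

P[1]: S = E(K, 0b0100) = 0b0110; 0b1011 ⊕ 0b0110 = 0b1101.
P[2]: S = E(K, 0b0110) = 0b1000; 0b1010 ⊕ 0b1000 = 0b0010.

P[2] = 0b0010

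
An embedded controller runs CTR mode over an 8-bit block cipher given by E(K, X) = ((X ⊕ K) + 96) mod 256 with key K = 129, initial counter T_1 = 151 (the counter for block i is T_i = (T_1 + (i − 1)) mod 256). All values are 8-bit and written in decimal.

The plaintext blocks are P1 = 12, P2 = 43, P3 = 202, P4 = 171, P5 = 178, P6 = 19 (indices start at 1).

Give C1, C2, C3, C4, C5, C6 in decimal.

C1 = 122, C2 = 82, C3 = 178, C4 = 208, C5 = 200, C6 = 110

CTR encryption: S_i = E(K, T_i) where T_i is the counter for block i; C_i = P_i ⊕ S_i.
C1: T = 151, S = E(K, T) = 118; 12 ⊕ 118 = 122.
C2: T = 152, S = E(K, T) = 121; 43 ⊕ 121 = 82.
C3: T = 153, S = E(K, T) = 120; 202 ⊕ 120 = 178.
C4: T = 154, S = E(K, T) = 123; 171 ⊕ 123 = 208.
C5: T = 155, S = E(K, T) = 122; 178 ⊕ 122 = 200.
C6: T = 156, S = E(K, T) = 125; 19 ⊕ 125 = 110.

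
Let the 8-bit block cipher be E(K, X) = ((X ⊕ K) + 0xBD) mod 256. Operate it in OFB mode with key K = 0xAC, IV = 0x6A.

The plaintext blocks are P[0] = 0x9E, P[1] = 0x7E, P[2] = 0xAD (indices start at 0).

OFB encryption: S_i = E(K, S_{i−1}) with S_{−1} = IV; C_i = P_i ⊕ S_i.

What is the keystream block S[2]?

C[0]: S = E(K, 0x6A) = 0x83; 0x9E ⊕ 0x83 = 0x1D.
C[1]: S = E(K, 0x83) = 0xEC; 0x7E ⊕ 0xEC = 0x92.
C[2]: S = E(K, 0xEC) = 0xFD; 0xAD ⊕ 0xFD = 0x50.
So S[2] = 0xFD.

0xFD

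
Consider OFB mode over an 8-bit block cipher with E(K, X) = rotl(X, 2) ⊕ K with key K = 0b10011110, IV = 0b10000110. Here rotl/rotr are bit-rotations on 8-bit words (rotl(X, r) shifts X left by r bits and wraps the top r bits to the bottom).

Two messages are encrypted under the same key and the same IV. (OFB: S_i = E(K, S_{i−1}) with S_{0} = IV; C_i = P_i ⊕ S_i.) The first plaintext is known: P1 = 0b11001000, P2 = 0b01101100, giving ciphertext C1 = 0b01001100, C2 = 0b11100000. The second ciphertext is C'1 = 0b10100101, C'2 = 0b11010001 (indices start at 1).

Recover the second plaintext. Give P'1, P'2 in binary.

In OFB with a reused IV, both messages share the same keystream S_i, so C_i ⊕ C'_i = P_i ⊕ P'_i and thus P'_i = P_i ⊕ C_i ⊕ C'_i.
P'1: 0b11001000 ⊕ 0b01001100 ⊕ 0b10100101 = 0b00100001.
P'2: 0b01101100 ⊕ 0b11100000 ⊕ 0b11010001 = 0b01011101.

P'1 = 0b00100001, P'2 = 0b01011101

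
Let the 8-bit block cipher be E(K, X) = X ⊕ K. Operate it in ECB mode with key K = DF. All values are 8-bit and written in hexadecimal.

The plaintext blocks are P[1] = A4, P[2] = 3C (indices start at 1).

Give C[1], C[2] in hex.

ECB encryption: C_i = E(K, P_i).
C[1]: E(K, A4) = 7B.
C[2]: E(K, 3C) = E3.

C[1] = 7B, C[2] = E3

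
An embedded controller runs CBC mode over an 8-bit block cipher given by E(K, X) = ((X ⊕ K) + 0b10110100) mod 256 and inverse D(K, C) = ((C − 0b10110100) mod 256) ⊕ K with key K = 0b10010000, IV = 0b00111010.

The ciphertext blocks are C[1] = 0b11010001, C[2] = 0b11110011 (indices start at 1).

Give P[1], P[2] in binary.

P[1] = 0b10110111, P[2] = 0b01111110

CBC decryption: P_i = D(K, C_i) ⊕ C_{i−1}, with C_{0} = IV.
P[1]: D(K, 0b11010001) = 0b10001101; 0b10001101 ⊕ 0b00111010 = 0b10110111.
P[2]: D(K, 0b11110011) = 0b10101111; 0b10101111 ⊕ 0b11010001 = 0b01111110.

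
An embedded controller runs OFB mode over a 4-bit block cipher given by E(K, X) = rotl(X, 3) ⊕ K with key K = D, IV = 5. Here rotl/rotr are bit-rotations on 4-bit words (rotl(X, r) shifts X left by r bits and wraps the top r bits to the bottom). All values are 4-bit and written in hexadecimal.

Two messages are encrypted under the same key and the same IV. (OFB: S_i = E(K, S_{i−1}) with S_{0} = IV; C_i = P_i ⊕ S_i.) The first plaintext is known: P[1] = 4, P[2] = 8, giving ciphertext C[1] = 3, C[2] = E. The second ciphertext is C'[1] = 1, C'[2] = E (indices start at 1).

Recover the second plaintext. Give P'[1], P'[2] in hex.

In OFB with a reused IV, both messages share the same keystream S_i, so C_i ⊕ C'_i = P_i ⊕ P'_i and thus P'_i = P_i ⊕ C_i ⊕ C'_i.
P'[1]: 4 ⊕ 3 ⊕ 1 = 6.
P'[2]: 8 ⊕ E ⊕ E = 8.

P'[1] = 6, P'[2] = 8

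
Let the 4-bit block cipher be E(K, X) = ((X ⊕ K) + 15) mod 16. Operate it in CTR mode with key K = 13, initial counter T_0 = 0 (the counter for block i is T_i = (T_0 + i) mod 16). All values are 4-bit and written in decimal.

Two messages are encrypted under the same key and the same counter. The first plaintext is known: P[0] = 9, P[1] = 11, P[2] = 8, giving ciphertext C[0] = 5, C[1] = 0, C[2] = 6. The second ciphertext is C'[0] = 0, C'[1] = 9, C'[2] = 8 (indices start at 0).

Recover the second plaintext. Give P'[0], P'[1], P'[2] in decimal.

In CTR with a reused counter, both messages share the same keystream S_i, so C_i ⊕ C'_i = P_i ⊕ P'_i and thus P'_i = P_i ⊕ C_i ⊕ C'_i.
P'[0]: 9 ⊕ 5 ⊕ 0 = 12.
P'[1]: 11 ⊕ 0 ⊕ 9 = 2.
P'[2]: 8 ⊕ 6 ⊕ 8 = 6.

P'[0] = 12, P'[1] = 2, P'[2] = 6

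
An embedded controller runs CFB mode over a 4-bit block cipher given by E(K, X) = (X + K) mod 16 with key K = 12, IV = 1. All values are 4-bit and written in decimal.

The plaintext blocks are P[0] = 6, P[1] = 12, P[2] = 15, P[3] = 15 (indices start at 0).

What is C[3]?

C[3] = 11

CFB encryption: C_i = P_i ⊕ E(K, C_{i−1}), with C_{−1} = IV.
C[0]: E(K, 1) = 13; 6 ⊕ 13 = 11.
C[1]: E(K, 11) = 7; 12 ⊕ 7 = 11.
C[2]: E(K, 11) = 7; 15 ⊕ 7 = 8.
C[3]: E(K, 8) = 4; 15 ⊕ 4 = 11.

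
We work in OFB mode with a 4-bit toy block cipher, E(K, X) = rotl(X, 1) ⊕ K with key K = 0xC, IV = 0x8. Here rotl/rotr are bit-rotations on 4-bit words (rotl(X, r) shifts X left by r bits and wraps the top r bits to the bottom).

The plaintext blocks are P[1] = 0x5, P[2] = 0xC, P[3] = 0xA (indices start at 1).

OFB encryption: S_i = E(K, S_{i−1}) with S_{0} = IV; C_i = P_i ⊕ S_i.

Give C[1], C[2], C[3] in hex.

C[1]: S = E(K, 0x8) = 0xD; 0x5 ⊕ 0xD = 0x8.
C[2]: S = E(K, 0xD) = 0x7; 0xC ⊕ 0x7 = 0xB.
C[3]: S = E(K, 0x7) = 0x2; 0xA ⊕ 0x2 = 0x8.

C[1] = 0x8, C[2] = 0xB, C[3] = 0x8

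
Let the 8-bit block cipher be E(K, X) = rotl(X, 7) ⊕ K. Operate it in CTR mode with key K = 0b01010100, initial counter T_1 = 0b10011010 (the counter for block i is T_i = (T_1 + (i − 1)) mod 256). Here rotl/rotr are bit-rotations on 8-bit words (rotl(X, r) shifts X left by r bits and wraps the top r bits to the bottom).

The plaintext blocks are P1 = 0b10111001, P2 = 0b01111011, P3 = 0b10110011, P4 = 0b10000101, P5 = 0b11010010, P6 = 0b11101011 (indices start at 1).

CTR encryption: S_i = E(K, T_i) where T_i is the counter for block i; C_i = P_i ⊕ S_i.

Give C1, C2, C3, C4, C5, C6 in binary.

C1: T = 0b10011010, S = E(K, T) = 0b00011001; 0b10111001 ⊕ 0b00011001 = 0b10100000.
C2: T = 0b10011011, S = E(K, T) = 0b10011001; 0b01111011 ⊕ 0b10011001 = 0b11100010.
C3: T = 0b10011100, S = E(K, T) = 0b00011010; 0b10110011 ⊕ 0b00011010 = 0b10101001.
C4: T = 0b10011101, S = E(K, T) = 0b10011010; 0b10000101 ⊕ 0b10011010 = 0b00011111.
C5: T = 0b10011110, S = E(K, T) = 0b00011011; 0b11010010 ⊕ 0b00011011 = 0b11001001.
C6: T = 0b10011111, S = E(K, T) = 0b10011011; 0b11101011 ⊕ 0b10011011 = 0b01110000.

C1 = 0b10100000, C2 = 0b11100010, C3 = 0b10101001, C4 = 0b00011111, C5 = 0b11001001, C6 = 0b01110000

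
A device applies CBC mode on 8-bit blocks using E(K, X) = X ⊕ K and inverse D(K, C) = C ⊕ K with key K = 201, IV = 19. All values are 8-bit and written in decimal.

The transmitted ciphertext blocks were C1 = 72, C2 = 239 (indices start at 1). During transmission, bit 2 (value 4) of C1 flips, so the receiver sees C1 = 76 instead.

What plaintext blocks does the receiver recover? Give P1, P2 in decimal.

CBC decryption: P_i = D(K, C_i) ⊕ C_{i−1}, with C_{0} = IV.
Only C1 changed, to 76. In CBC, a change in C_i garbles P_i and flips the same bit in P_{i+1}. Decrypting the received ciphertext:
P1: D(K, 76) = 133; 133 ⊕ 19 = 150.
P2: D(K, 239) = 38; 38 ⊕ 76 = 106.
Blocks that differ from the original plaintext: P1, P2.

P1 = 150, P2 = 106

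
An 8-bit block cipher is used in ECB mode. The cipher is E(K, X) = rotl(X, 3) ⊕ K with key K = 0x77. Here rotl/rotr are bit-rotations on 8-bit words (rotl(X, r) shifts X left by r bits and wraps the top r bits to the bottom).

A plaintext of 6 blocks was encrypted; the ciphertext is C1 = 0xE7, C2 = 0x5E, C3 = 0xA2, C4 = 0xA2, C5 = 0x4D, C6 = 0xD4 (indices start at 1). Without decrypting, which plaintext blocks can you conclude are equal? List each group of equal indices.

P3 = P4

ECB encrypts each block independently with the same key, so equal ciphertext blocks imply equal plaintext blocks.
C3 = C4 = 0xA2, so P3 = P4.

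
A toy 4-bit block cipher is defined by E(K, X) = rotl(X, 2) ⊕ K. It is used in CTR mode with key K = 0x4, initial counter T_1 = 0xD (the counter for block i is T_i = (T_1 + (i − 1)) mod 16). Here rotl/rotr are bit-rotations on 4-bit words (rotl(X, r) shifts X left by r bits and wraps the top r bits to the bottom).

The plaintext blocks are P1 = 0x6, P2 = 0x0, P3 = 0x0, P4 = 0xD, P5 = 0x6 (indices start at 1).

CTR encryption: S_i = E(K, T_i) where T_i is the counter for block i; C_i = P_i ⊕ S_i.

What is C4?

C1: T = 0xD, S = E(K, T) = 0x3; 0x6 ⊕ 0x3 = 0x5.
C2: T = 0xE, S = E(K, T) = 0xF; 0x0 ⊕ 0xF = 0xF.
C3: T = 0xF, S = E(K, T) = 0xB; 0x0 ⊕ 0xB = 0xB.
C4: T = 0x0, S = E(K, T) = 0x4; 0xD ⊕ 0x4 = 0x9.

C4 = 0x9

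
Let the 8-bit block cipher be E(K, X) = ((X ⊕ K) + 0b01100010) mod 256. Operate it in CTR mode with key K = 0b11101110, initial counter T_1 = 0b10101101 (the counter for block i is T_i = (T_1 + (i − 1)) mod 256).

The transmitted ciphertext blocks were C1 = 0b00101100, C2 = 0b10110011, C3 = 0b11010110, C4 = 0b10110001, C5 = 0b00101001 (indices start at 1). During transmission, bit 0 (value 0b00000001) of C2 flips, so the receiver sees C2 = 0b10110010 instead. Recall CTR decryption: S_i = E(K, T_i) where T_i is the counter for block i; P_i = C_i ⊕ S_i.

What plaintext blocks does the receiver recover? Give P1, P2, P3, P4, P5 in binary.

P1 = 0b10001001, P2 = 0b00010000, P3 = 0b01110101, P4 = 0b01110001, P5 = 0b11101000

Only C2 changed, to 0b10110010. In CTR, a change in C_i flips the same bit in P_i only; the keystream is unaffected. Decrypting the received ciphertext:
P1: T = 0b10101101, S = E(K, T) = 0b10100101; 0b00101100 ⊕ 0b10100101 = 0b10001001.
P2: T = 0b10101110, S = E(K, T) = 0b10100010; 0b10110010 ⊕ 0b10100010 = 0b00010000.
P3: T = 0b10101111, S = E(K, T) = 0b10100011; 0b11010110 ⊕ 0b10100011 = 0b01110101.
P4: T = 0b10110000, S = E(K, T) = 0b11000000; 0b10110001 ⊕ 0b11000000 = 0b01110001.
P5: T = 0b10110001, S = E(K, T) = 0b11000001; 0b00101001 ⊕ 0b11000001 = 0b11101000.
Blocks that differ from the original plaintext: P2.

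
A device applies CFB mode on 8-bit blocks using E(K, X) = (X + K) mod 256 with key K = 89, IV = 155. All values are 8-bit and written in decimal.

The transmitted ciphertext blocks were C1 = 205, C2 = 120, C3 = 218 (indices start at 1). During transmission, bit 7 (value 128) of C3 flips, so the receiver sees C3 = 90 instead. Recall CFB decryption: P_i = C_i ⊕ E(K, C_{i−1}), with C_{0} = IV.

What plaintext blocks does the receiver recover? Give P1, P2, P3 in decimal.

Only C3 changed, to 90. In CFB, a change in C_i flips the same bit in P_i and garbles P_{i+1}. Decrypting the received ciphertext:
P1: E(K, 155) = 244; 205 ⊕ 244 = 57.
P2: E(K, 205) = 38; 120 ⊕ 38 = 94.
P3: E(K, 120) = 209; 90 ⊕ 209 = 139.
Blocks that differ from the original plaintext: P3.

P1 = 57, P2 = 94, P3 = 139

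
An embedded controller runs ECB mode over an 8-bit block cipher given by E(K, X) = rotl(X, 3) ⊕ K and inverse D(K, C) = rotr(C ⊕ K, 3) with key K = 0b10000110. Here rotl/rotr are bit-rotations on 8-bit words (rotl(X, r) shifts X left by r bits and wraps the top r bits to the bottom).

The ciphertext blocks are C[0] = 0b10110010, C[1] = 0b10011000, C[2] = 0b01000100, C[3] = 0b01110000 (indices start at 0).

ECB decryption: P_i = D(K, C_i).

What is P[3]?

P[3]: D(K, 0b01110000) = 0b11011110.

P[3] = 0b11011110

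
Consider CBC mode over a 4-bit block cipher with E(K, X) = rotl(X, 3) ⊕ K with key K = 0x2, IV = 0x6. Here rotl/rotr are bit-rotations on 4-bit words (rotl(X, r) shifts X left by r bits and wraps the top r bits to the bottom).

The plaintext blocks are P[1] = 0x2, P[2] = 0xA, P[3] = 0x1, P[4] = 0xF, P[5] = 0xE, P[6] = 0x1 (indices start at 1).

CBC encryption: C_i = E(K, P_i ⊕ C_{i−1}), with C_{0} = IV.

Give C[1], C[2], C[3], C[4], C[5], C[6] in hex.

C[1] = 0x0, C[2] = 0x7, C[3] = 0x1, C[4] = 0x5, C[5] = 0xF, C[6] = 0x5

C[1]: P[1] ⊕ 0x6 = 0x4; E(K, 0x4) = 0x0.
C[2]: P[2] ⊕ 0x0 = 0xA; E(K, 0xA) = 0x7.
C[3]: P[3] ⊕ 0x7 = 0x6; E(K, 0x6) = 0x1.
C[4]: P[4] ⊕ 0x1 = 0xE; E(K, 0xE) = 0x5.
C[5]: P[5] ⊕ 0x5 = 0xB; E(K, 0xB) = 0xF.
C[6]: P[6] ⊕ 0xF = 0xE; E(K, 0xE) = 0x5.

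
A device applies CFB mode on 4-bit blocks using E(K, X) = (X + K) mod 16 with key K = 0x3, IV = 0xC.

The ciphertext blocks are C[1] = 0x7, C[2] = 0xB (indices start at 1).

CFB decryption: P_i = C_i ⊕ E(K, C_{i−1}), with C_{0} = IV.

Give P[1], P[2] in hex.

P[1]: E(K, 0xC) = 0xF; 0x7 ⊕ 0xF = 0x8.
P[2]: E(K, 0x7) = 0xA; 0xB ⊕ 0xA = 0x1.

P[1] = 0x8, P[2] = 0x1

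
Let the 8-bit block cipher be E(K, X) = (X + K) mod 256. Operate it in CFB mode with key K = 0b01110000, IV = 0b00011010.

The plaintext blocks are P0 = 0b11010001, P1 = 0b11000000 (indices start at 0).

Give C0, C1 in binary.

C0 = 0b01011011, C1 = 0b00001011

CFB encryption: C_i = P_i ⊕ E(K, C_{i−1}), with C_{−1} = IV.
C0: E(K, 0b00011010) = 0b10001010; 0b11010001 ⊕ 0b10001010 = 0b01011011.
C1: E(K, 0b01011011) = 0b11001011; 0b11000000 ⊕ 0b11001011 = 0b00001011.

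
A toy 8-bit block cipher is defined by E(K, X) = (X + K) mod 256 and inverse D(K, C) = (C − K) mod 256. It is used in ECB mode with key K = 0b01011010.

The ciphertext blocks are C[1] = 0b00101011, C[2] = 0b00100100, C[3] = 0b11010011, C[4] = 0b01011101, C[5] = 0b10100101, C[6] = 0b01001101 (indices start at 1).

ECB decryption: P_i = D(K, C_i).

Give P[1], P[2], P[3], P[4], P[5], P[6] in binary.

P[1]: D(K, 0b00101011) = 0b11010001.
P[2]: D(K, 0b00100100) = 0b11001010.
P[3]: D(K, 0b11010011) = 0b01111001.
P[4]: D(K, 0b01011101) = 0b00000011.
P[5]: D(K, 0b10100101) = 0b01001011.
P[6]: D(K, 0b01001101) = 0b11110011.

P[1] = 0b11010001, P[2] = 0b11001010, P[3] = 0b01111001, P[4] = 0b00000011, P[5] = 0b01001011, P[6] = 0b11110011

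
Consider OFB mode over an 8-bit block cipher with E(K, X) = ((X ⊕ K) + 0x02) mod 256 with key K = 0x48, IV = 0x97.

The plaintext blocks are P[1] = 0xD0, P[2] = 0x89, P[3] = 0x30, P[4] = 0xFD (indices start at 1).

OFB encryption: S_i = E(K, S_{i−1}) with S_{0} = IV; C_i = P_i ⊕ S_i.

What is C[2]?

C[1]: S = E(K, 0x97) = 0xE1; 0xD0 ⊕ 0xE1 = 0x31.
C[2]: S = E(K, 0xE1) = 0xAB; 0x89 ⊕ 0xAB = 0x22.

C[2] = 0x22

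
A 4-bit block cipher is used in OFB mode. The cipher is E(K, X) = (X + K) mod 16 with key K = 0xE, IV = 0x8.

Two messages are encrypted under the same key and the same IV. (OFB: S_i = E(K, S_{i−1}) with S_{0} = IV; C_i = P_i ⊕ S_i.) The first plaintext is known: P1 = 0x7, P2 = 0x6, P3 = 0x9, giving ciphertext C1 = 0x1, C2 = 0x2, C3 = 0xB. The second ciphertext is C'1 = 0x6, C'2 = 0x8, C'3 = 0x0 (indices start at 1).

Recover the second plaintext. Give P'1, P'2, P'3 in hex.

In OFB with a reused IV, both messages share the same keystream S_i, so C_i ⊕ C'_i = P_i ⊕ P'_i and thus P'_i = P_i ⊕ C_i ⊕ C'_i.
P'1: 0x7 ⊕ 0x1 ⊕ 0x6 = 0x0.
P'2: 0x6 ⊕ 0x2 ⊕ 0x8 = 0xC.
P'3: 0x9 ⊕ 0xB ⊕ 0x0 = 0x2.

P'1 = 0x0, P'2 = 0xC, P'3 = 0x2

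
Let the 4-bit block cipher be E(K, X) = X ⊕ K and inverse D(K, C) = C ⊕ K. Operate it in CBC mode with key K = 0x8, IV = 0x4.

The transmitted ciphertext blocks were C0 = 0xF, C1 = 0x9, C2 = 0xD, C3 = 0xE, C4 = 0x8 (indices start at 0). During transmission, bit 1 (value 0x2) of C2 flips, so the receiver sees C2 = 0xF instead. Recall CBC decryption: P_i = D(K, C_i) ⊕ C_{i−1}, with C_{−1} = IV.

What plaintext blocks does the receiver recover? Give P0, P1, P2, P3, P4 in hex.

P0 = 0x3, P1 = 0xE, P2 = 0xE, P3 = 0x9, P4 = 0xE

Only C2 changed, to 0xF. In CBC, a change in C_i garbles P_i and flips the same bit in P_{i+1}. Decrypting the received ciphertext:
P0: D(K, 0xF) = 0x7; 0x7 ⊕ 0x4 = 0x3.
P1: D(K, 0x9) = 0x1; 0x1 ⊕ 0xF = 0xE.
P2: D(K, 0xF) = 0x7; 0x7 ⊕ 0x9 = 0xE.
P3: D(K, 0xE) = 0x6; 0x6 ⊕ 0xF = 0x9.
P4: D(K, 0x8) = 0x0; 0x0 ⊕ 0xE = 0xE.
Blocks that differ from the original plaintext: P2, P3.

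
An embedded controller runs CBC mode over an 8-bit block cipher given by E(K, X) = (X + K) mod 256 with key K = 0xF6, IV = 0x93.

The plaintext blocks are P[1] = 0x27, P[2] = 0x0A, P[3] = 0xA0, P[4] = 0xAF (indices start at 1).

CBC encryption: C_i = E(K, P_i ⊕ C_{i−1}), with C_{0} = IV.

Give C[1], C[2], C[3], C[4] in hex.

C[1]: P[1] ⊕ 0x93 = 0xB4; E(K, 0xB4) = 0xAA.
C[2]: P[2] ⊕ 0xAA = 0xA0; E(K, 0xA0) = 0x96.
C[3]: P[3] ⊕ 0x96 = 0x36; E(K, 0x36) = 0x2C.
C[4]: P[4] ⊕ 0x2C = 0x83; E(K, 0x83) = 0x79.

C[1] = 0xAA, C[2] = 0x96, C[3] = 0x2C, C[4] = 0x79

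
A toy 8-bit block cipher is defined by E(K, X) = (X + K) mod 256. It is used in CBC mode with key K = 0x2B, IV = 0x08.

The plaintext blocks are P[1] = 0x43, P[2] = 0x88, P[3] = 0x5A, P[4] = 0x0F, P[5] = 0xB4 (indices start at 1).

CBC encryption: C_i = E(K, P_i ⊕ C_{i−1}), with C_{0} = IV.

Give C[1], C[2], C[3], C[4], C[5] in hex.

C[1]: P[1] ⊕ 0x08 = 0x4B; E(K, 0x4B) = 0x76.
C[2]: P[2] ⊕ 0x76 = 0xFE; E(K, 0xFE) = 0x29.
C[3]: P[3] ⊕ 0x29 = 0x73; E(K, 0x73) = 0x9E.
C[4]: P[4] ⊕ 0x9E = 0x91; E(K, 0x91) = 0xBC.
C[5]: P[5] ⊕ 0xBC = 0x08; E(K, 0x08) = 0x33.

C[1] = 0x76, C[2] = 0x29, C[3] = 0x9E, C[4] = 0xBC, C[5] = 0x33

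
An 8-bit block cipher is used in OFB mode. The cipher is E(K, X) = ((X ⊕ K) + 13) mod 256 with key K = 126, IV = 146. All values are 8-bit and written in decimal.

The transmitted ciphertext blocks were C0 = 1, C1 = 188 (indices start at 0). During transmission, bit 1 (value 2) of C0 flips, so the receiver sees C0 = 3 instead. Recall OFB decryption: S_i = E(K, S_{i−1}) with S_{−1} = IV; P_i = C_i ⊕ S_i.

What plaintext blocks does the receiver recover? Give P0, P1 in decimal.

P0 = 250, P1 = 40

Only C0 changed, to 3. In OFB, a change in C_i flips the same bit in P_i only; the keystream is unaffected. Decrypting the received ciphertext:
P0: S = E(K, 146) = 249; 3 ⊕ 249 = 250.
P1: S = E(K, 249) = 148; 188 ⊕ 148 = 40.
Blocks that differ from the original plaintext: P0.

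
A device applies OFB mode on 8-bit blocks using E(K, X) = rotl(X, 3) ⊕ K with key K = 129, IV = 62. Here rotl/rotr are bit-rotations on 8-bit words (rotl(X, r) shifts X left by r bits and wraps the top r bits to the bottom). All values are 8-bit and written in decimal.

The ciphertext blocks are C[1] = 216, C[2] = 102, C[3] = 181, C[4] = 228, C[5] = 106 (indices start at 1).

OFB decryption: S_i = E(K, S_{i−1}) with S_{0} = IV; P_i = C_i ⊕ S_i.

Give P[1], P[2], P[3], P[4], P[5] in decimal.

P[1]: S = E(K, 62) = 112; 216 ⊕ 112 = 168.
P[2]: S = E(K, 112) = 2; 102 ⊕ 2 = 100.
P[3]: S = E(K, 2) = 145; 181 ⊕ 145 = 36.
P[4]: S = E(K, 145) = 13; 228 ⊕ 13 = 233.
P[5]: S = E(K, 13) = 233; 106 ⊕ 233 = 131.

P[1] = 168, P[2] = 100, P[3] = 36, P[4] = 233, P[5] = 131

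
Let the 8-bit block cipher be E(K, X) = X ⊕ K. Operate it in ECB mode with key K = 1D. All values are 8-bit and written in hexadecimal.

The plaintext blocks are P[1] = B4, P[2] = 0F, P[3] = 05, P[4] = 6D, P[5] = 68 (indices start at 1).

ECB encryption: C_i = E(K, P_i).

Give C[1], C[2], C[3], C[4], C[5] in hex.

C[1] = A9, C[2] = 12, C[3] = 18, C[4] = 70, C[5] = 75

C[1]: E(K, B4) = A9.
C[2]: E(K, 0F) = 12.
C[3]: E(K, 05) = 18.
C[4]: E(K, 6D) = 70.
C[5]: E(K, 68) = 75.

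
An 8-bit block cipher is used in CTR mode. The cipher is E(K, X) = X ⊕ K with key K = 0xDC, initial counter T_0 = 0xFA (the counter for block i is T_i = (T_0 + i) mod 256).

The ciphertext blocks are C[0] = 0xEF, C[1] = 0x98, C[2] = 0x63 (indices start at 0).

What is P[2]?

CTR decryption: S_i = E(K, T_i) where T_i is the counter for block i; P_i = C_i ⊕ S_i.
P[2]: T = 0xFC, S = E(K, T) = 0x20; 0x63 ⊕ 0x20 = 0x43.

P[2] = 0x43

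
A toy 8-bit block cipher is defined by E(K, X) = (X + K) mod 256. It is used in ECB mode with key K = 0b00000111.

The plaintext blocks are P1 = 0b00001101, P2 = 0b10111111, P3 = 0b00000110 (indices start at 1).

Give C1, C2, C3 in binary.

ECB encryption: C_i = E(K, P_i).
C1: E(K, 0b00001101) = 0b00010100.
C2: E(K, 0b10111111) = 0b11000110.
C3: E(K, 0b00000110) = 0b00001101.

C1 = 0b00010100, C2 = 0b11000110, C3 = 0b00001101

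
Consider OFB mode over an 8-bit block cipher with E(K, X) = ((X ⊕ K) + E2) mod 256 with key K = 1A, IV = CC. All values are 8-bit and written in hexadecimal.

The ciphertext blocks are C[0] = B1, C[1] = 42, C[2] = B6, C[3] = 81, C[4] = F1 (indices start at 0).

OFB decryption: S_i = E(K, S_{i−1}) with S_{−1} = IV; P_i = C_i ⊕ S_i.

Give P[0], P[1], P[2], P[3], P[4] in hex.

P[0]: S = E(K, CC) = B8; B1 ⊕ B8 = 09.
P[1]: S = E(K, B8) = 84; 42 ⊕ 84 = C6.
P[2]: S = E(K, 84) = 80; B6 ⊕ 80 = 36.
P[3]: S = E(K, 80) = 7C; 81 ⊕ 7C = FD.
P[4]: S = E(K, 7C) = 48; F1 ⊕ 48 = B9.

P[0] = 09, P[1] = C6, P[2] = 36, P[3] = FD, P[4] = B9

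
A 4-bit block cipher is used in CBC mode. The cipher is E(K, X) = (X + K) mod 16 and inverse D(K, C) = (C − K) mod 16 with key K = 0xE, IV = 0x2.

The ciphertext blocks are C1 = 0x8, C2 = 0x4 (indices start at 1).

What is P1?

CBC decryption: P_i = D(K, C_i) ⊕ C_{i−1}, with C_{0} = IV.
P1: D(K, 0x8) = 0xA; 0xA ⊕ 0x2 = 0x8.

P1 = 0x8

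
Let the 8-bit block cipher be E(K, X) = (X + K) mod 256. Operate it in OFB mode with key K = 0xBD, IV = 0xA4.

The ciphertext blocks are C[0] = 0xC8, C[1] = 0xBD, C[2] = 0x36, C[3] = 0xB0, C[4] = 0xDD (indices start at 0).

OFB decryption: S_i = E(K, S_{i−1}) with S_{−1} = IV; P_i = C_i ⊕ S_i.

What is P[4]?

P[4] = 0x88

P[0]: S = E(K, 0xA4) = 0x61; 0xC8 ⊕ 0x61 = 0xA9.
P[1]: S = E(K, 0x61) = 0x1E; 0xBD ⊕ 0x1E = 0xA3.
P[2]: S = E(K, 0x1E) = 0xDB; 0x36 ⊕ 0xDB = 0xED.
P[3]: S = E(K, 0xDB) = 0x98; 0xB0 ⊕ 0x98 = 0x28.
P[4]: S = E(K, 0x98) = 0x55; 0xDD ⊕ 0x55 = 0x88.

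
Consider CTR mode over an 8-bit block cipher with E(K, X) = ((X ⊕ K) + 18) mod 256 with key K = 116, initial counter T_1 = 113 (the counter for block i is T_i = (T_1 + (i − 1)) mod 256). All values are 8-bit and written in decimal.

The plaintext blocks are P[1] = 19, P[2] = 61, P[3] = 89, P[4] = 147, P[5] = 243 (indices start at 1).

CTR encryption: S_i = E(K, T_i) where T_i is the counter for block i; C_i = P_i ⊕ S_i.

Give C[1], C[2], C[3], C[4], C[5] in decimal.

C[1] = 4, C[2] = 37, C[3] = 64, C[4] = 129, C[5] = 224

C[1]: T = 113, S = E(K, T) = 23; 19 ⊕ 23 = 4.
C[2]: T = 114, S = E(K, T) = 24; 61 ⊕ 24 = 37.
C[3]: T = 115, S = E(K, T) = 25; 89 ⊕ 25 = 64.
C[4]: T = 116, S = E(K, T) = 18; 147 ⊕ 18 = 129.
C[5]: T = 117, S = E(K, T) = 19; 243 ⊕ 19 = 224.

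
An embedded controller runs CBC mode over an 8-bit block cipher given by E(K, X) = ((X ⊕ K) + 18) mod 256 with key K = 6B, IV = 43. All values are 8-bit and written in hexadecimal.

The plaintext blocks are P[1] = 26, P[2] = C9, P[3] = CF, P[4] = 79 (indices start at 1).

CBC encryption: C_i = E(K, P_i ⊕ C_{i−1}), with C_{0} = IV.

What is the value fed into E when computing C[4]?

29

C[1]: P[1] ⊕ 43 = 65; E(K, 65) = 26.
C[2]: P[2] ⊕ 26 = EF; E(K, EF) = 9C.
C[3]: P[3] ⊕ 9C = 53; E(K, 53) = 50.
C[4]: P[4] ⊕ 50 = 29; E(K, 29) = 5A.
So the input to E for block [4] is 29.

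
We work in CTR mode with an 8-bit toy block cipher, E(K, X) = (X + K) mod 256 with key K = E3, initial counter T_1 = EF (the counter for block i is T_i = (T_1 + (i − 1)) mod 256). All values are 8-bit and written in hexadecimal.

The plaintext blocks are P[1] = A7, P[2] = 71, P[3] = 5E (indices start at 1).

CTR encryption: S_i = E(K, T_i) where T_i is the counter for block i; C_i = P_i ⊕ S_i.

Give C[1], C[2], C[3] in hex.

C[1]: T = EF, S = E(K, T) = D2; A7 ⊕ D2 = 75.
C[2]: T = F0, S = E(K, T) = D3; 71 ⊕ D3 = A2.
C[3]: T = F1, S = E(K, T) = D4; 5E ⊕ D4 = 8A.

C[1] = 75, C[2] = A2, C[3] = 8A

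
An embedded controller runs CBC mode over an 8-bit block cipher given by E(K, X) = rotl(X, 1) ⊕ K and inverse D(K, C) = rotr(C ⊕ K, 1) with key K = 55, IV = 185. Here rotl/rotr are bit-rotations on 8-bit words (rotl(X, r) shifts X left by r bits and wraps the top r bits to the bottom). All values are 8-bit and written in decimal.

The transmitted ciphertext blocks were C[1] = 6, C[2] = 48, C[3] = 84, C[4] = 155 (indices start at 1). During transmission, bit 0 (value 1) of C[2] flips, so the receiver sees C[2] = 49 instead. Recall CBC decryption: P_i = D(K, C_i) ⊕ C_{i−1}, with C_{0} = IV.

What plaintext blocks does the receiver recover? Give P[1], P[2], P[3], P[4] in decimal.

Only C[2] changed, to 49. In CBC, a change in C_i garbles P_i and flips the same bit in P_{i+1}. Decrypting the received ciphertext:
P[1]: D(K, 6) = 152; 152 ⊕ 185 = 33.
P[2]: D(K, 49) = 3; 3 ⊕ 6 = 5.
P[3]: D(K, 84) = 177; 177 ⊕ 49 = 128.
P[4]: D(K, 155) = 86; 86 ⊕ 84 = 2.
Blocks that differ from the original plaintext: P[2], P[3].

P[1] = 33, P[2] = 5, P[3] = 128, P[4] = 2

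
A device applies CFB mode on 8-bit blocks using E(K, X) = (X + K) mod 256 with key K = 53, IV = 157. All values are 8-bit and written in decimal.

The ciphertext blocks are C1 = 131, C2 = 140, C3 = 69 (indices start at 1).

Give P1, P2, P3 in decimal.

P1 = 81, P2 = 52, P3 = 132

CFB decryption: P_i = C_i ⊕ E(K, C_{i−1}), with C_{0} = IV.
P1: E(K, 157) = 210; 131 ⊕ 210 = 81.
P2: E(K, 131) = 184; 140 ⊕ 184 = 52.
P3: E(K, 140) = 193; 69 ⊕ 193 = 132.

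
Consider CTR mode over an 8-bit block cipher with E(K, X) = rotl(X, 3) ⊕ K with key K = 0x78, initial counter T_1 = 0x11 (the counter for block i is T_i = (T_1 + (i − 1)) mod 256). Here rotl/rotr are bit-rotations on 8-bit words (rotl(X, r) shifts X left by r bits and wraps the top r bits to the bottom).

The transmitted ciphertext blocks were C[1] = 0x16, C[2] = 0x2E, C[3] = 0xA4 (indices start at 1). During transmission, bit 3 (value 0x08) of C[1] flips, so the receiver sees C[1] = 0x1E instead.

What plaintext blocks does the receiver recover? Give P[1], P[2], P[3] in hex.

P[1] = 0xEE, P[2] = 0xC6, P[3] = 0x44

CTR decryption: S_i = E(K, T_i) where T_i is the counter for block i; P_i = C_i ⊕ S_i.
Only C[1] changed, to 0x1E. In CTR, a change in C_i flips the same bit in P_i only; the keystream is unaffected. Decrypting the received ciphertext:
P[1]: T = 0x11, S = E(K, T) = 0xF0; 0x1E ⊕ 0xF0 = 0xEE.
P[2]: T = 0x12, S = E(K, T) = 0xE8; 0x2E ⊕ 0xE8 = 0xC6.
P[3]: T = 0x13, S = E(K, T) = 0xE0; 0xA4 ⊕ 0xE0 = 0x44.
Blocks that differ from the original plaintext: P[1].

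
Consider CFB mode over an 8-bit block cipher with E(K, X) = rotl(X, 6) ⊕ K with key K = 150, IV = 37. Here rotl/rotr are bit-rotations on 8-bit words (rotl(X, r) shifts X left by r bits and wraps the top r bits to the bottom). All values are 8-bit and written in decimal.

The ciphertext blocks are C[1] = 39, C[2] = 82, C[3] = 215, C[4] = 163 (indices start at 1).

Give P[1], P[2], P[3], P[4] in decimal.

P[1] = 248, P[2] = 13, P[3] = 213, P[4] = 192

CFB decryption: P_i = C_i ⊕ E(K, C_{i−1}), with C_{0} = IV.
P[1]: E(K, 37) = 223; 39 ⊕ 223 = 248.
P[2]: E(K, 39) = 95; 82 ⊕ 95 = 13.
P[3]: E(K, 82) = 2; 215 ⊕ 2 = 213.
P[4]: E(K, 215) = 99; 163 ⊕ 99 = 192.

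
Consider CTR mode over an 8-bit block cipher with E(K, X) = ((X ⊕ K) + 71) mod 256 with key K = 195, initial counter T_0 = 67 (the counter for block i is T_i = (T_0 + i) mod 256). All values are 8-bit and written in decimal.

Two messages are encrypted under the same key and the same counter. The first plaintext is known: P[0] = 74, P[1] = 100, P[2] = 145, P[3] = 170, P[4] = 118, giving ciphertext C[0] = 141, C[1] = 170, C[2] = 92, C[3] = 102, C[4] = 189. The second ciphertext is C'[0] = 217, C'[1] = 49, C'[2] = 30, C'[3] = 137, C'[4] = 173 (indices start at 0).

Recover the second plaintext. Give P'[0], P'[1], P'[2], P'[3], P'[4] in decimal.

In CTR with a reused counter, both messages share the same keystream S_i, so C_i ⊕ C'_i = P_i ⊕ P'_i and thus P'_i = P_i ⊕ C_i ⊕ C'_i.
P'[0]: 74 ⊕ 141 ⊕ 217 = 30.
P'[1]: 100 ⊕ 170 ⊕ 49 = 255.
P'[2]: 145 ⊕ 92 ⊕ 30 = 211.
P'[3]: 170 ⊕ 102 ⊕ 137 = 69.
P'[4]: 118 ⊕ 189 ⊕ 173 = 102.

P'[0] = 30, P'[1] = 255, P'[2] = 211, P'[3] = 69, P'[4] = 102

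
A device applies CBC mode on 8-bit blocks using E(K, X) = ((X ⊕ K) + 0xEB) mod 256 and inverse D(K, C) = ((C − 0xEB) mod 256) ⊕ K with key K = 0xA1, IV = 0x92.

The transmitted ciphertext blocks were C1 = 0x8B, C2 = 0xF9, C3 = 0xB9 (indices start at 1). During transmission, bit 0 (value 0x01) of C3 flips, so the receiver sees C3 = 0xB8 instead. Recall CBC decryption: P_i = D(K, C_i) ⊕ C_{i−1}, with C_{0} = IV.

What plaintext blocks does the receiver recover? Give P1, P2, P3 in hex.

P1 = 0x93, P2 = 0x24, P3 = 0x95

Only C3 changed, to 0xB8. In CBC, a change in C_i garbles P_i and flips the same bit in P_{i+1}. Decrypting the received ciphertext:
P1: D(K, 0x8B) = 0x01; 0x01 ⊕ 0x92 = 0x93.
P2: D(K, 0xF9) = 0xAF; 0xAF ⊕ 0x8B = 0x24.
P3: D(K, 0xB8) = 0x6C; 0x6C ⊕ 0xF9 = 0x95.
Blocks that differ from the original plaintext: P3.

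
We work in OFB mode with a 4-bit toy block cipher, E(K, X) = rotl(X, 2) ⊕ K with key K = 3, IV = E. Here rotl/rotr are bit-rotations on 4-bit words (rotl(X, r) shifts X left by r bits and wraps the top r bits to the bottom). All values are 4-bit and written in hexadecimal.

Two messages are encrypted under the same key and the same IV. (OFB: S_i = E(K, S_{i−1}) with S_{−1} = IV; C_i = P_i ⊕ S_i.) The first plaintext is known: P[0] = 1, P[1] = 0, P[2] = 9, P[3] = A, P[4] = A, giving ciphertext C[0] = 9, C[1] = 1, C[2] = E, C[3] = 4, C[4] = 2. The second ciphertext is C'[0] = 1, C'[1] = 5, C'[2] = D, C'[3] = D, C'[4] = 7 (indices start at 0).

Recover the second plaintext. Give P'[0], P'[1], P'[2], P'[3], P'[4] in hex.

P'[0] = 9, P'[1] = 4, P'[2] = A, P'[3] = 3, P'[4] = F

In OFB with a reused IV, both messages share the same keystream S_i, so C_i ⊕ C'_i = P_i ⊕ P'_i and thus P'_i = P_i ⊕ C_i ⊕ C'_i.
P'[0]: 1 ⊕ 9 ⊕ 1 = 9.
P'[1]: 0 ⊕ 1 ⊕ 5 = 4.
P'[2]: 9 ⊕ E ⊕ D = A.
P'[3]: A ⊕ 4 ⊕ D = 3.
P'[4]: A ⊕ 2 ⊕ 7 = F.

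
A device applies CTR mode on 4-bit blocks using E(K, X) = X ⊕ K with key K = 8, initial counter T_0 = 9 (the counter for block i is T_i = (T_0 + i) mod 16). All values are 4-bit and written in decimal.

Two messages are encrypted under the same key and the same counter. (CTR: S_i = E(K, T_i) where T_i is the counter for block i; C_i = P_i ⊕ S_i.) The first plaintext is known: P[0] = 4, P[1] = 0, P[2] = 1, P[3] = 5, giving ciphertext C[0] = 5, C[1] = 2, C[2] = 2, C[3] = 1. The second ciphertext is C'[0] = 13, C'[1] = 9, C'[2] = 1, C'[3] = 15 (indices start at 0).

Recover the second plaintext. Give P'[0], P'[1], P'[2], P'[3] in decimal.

In CTR with a reused counter, both messages share the same keystream S_i, so C_i ⊕ C'_i = P_i ⊕ P'_i and thus P'_i = P_i ⊕ C_i ⊕ C'_i.
P'[0]: 4 ⊕ 5 ⊕ 13 = 12.
P'[1]: 0 ⊕ 2 ⊕ 9 = 11.
P'[2]: 1 ⊕ 2 ⊕ 1 = 2.
P'[3]: 5 ⊕ 1 ⊕ 15 = 11.

P'[0] = 12, P'[1] = 11, P'[2] = 2, P'[3] = 11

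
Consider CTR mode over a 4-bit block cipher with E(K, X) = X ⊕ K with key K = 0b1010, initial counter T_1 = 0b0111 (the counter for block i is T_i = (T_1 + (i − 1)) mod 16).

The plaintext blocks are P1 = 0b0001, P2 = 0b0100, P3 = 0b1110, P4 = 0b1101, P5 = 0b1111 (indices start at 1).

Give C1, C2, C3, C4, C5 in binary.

CTR encryption: S_i = E(K, T_i) where T_i is the counter for block i; C_i = P_i ⊕ S_i.
C1: T = 0b0111, S = E(K, T) = 0b1101; 0b0001 ⊕ 0b1101 = 0b1100.
C2: T = 0b1000, S = E(K, T) = 0b0010; 0b0100 ⊕ 0b0010 = 0b0110.
C3: T = 0b1001, S = E(K, T) = 0b0011; 0b1110 ⊕ 0b0011 = 0b1101.
C4: T = 0b1010, S = E(K, T) = 0b0000; 0b1101 ⊕ 0b0000 = 0b1101.
C5: T = 0b1011, S = E(K, T) = 0b0001; 0b1111 ⊕ 0b0001 = 0b1110.

C1 = 0b1100, C2 = 0b0110, C3 = 0b1101, C4 = 0b1101, C5 = 0b1110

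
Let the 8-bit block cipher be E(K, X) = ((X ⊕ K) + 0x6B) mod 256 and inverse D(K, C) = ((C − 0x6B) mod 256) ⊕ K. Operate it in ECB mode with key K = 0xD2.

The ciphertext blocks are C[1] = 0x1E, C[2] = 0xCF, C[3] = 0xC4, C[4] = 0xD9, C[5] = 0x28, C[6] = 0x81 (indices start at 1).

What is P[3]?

P[3] = 0x8B

ECB decryption: P_i = D(K, C_i).
P[3]: D(K, 0xC4) = 0x8B.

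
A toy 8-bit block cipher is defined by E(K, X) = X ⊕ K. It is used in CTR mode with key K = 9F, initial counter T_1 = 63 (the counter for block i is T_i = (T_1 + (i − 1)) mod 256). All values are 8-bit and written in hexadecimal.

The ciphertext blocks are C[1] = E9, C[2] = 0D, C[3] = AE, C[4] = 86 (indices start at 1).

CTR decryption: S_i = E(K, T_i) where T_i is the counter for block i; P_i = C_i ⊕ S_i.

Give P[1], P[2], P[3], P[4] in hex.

P[1]: T = 63, S = E(K, T) = FC; E9 ⊕ FC = 15.
P[2]: T = 64, S = E(K, T) = FB; 0D ⊕ FB = F6.
P[3]: T = 65, S = E(K, T) = FA; AE ⊕ FA = 54.
P[4]: T = 66, S = E(K, T) = F9; 86 ⊕ F9 = 7F.

P[1] = 15, P[2] = F6, P[3] = 54, P[4] = 7F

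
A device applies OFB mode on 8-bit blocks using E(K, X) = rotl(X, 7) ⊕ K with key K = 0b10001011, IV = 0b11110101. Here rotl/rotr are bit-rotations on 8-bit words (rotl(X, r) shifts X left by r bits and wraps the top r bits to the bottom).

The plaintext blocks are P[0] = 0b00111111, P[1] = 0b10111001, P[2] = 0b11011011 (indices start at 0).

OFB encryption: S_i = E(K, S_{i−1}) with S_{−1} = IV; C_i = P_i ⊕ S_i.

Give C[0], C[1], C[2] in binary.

C[0] = 0b01001110, C[1] = 0b10001010, C[2] = 0b11001001

C[0]: S = E(K, 0b11110101) = 0b01110001; 0b00111111 ⊕ 0b01110001 = 0b01001110.
C[1]: S = E(K, 0b01110001) = 0b00110011; 0b10111001 ⊕ 0b00110011 = 0b10001010.
C[2]: S = E(K, 0b00110011) = 0b00010010; 0b11011011 ⊕ 0b00010010 = 0b11001001.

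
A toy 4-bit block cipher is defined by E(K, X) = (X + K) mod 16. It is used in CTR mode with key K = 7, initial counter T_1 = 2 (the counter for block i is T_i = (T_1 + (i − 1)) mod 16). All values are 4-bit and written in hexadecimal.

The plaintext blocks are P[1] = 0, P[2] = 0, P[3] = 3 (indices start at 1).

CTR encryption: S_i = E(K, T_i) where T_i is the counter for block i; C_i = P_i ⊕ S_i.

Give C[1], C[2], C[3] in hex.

C[1] = 9, C[2] = A, C[3] = 8

C[1]: T = 2, S = E(K, T) = 9; 0 ⊕ 9 = 9.
C[2]: T = 3, S = E(K, T) = A; 0 ⊕ A = A.
C[3]: T = 4, S = E(K, T) = B; 3 ⊕ B = 8.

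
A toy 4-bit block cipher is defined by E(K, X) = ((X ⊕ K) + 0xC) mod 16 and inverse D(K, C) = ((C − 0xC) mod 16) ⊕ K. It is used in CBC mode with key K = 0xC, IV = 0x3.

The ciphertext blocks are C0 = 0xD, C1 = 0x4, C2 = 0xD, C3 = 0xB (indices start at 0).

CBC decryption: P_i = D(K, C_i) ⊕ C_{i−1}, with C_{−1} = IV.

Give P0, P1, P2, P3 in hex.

P0: D(K, 0xD) = 0xD; 0xD ⊕ 0x3 = 0xE.
P1: D(K, 0x4) = 0x4; 0x4 ⊕ 0xD = 0x9.
P2: D(K, 0xD) = 0xD; 0xD ⊕ 0x4 = 0x9.
P3: D(K, 0xB) = 0x3; 0x3 ⊕ 0xD = 0xE.

P0 = 0xE, P1 = 0x9, P2 = 0x9, P3 = 0xE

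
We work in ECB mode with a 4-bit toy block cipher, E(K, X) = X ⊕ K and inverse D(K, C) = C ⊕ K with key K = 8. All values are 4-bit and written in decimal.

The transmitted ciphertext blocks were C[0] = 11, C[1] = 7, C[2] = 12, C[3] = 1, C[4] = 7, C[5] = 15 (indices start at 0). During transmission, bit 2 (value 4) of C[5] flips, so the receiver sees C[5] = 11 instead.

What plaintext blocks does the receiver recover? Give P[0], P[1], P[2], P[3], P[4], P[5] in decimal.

P[0] = 3, P[1] = 15, P[2] = 4, P[3] = 9, P[4] = 15, P[5] = 3

ECB decryption: P_i = D(K, C_i).
Only C[5] changed, to 11. In ECB, a change in C_i affects only P_i. Decrypting the received ciphertext:
P[0]: D(K, 11) = 3.
P[1]: D(K, 7) = 15.
P[2]: D(K, 12) = 4.
P[3]: D(K, 1) = 9.
P[4]: D(K, 7) = 15.
P[5]: D(K, 11) = 3.
Blocks that differ from the original plaintext: P[5].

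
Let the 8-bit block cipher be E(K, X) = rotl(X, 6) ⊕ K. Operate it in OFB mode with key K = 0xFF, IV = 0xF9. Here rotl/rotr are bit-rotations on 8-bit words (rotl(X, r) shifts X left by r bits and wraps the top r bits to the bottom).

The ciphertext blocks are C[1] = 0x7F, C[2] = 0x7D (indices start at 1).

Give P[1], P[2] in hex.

P[1] = 0xFE, P[2] = 0xE2

OFB decryption: S_i = E(K, S_{i−1}) with S_{0} = IV; P_i = C_i ⊕ S_i.
P[1]: S = E(K, 0xF9) = 0x81; 0x7F ⊕ 0x81 = 0xFE.
P[2]: S = E(K, 0x81) = 0x9F; 0x7D ⊕ 0x9F = 0xE2.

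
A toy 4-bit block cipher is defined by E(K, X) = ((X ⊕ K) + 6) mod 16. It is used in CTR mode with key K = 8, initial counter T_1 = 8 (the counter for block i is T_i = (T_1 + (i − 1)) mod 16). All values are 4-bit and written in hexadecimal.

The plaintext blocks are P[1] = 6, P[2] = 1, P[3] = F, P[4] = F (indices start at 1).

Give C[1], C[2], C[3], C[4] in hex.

C[1] = 0, C[2] = 6, C[3] = 7, C[4] = 6

CTR encryption: S_i = E(K, T_i) where T_i is the counter for block i; C_i = P_i ⊕ S_i.
C[1]: T = 8, S = E(K, T) = 6; 6 ⊕ 6 = 0.
C[2]: T = 9, S = E(K, T) = 7; 1 ⊕ 7 = 6.
C[3]: T = A, S = E(K, T) = 8; F ⊕ 8 = 7.
C[4]: T = B, S = E(K, T) = 9; F ⊕ 9 = 6.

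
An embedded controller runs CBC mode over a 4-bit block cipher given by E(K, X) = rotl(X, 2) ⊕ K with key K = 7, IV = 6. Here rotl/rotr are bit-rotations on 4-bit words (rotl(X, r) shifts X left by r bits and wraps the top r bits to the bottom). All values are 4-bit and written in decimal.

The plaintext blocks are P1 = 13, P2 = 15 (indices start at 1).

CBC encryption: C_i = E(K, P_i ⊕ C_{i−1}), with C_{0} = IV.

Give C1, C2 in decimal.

C1 = 9, C2 = 14

C1: P1 ⊕ 6 = 11; E(K, 11) = 9.
C2: P2 ⊕ 9 = 6; E(K, 6) = 14.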